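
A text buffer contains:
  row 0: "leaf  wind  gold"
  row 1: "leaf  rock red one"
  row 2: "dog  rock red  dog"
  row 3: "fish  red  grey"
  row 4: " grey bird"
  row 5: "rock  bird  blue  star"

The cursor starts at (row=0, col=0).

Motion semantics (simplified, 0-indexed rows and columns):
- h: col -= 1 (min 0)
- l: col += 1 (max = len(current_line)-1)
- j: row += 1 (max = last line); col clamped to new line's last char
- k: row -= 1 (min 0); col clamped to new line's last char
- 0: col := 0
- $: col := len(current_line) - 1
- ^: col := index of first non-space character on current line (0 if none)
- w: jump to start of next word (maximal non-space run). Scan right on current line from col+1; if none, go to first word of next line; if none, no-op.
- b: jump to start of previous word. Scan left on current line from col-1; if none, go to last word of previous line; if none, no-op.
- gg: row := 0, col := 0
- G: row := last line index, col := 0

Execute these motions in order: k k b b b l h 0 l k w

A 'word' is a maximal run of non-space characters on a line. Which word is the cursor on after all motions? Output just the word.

After 1 (k): row=0 col=0 char='l'
After 2 (k): row=0 col=0 char='l'
After 3 (b): row=0 col=0 char='l'
After 4 (b): row=0 col=0 char='l'
After 5 (b): row=0 col=0 char='l'
After 6 (l): row=0 col=1 char='e'
After 7 (h): row=0 col=0 char='l'
After 8 (0): row=0 col=0 char='l'
After 9 (l): row=0 col=1 char='e'
After 10 (k): row=0 col=1 char='e'
After 11 (w): row=0 col=6 char='w'

Answer: wind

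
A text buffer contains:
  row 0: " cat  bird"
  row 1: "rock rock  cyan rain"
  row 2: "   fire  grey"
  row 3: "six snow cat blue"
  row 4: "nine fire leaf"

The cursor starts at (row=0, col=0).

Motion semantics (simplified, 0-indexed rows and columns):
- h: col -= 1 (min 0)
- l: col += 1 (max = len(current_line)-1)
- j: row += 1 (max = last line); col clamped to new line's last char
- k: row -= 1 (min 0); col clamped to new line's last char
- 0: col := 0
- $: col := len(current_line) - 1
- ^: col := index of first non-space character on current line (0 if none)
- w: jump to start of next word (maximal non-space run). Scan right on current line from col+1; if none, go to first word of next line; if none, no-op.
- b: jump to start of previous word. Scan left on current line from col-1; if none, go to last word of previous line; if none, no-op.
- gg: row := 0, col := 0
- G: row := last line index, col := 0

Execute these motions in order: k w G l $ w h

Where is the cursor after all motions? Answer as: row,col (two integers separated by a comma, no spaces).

Answer: 4,12

Derivation:
After 1 (k): row=0 col=0 char='_'
After 2 (w): row=0 col=1 char='c'
After 3 (G): row=4 col=0 char='n'
After 4 (l): row=4 col=1 char='i'
After 5 ($): row=4 col=13 char='f'
After 6 (w): row=4 col=13 char='f'
After 7 (h): row=4 col=12 char='a'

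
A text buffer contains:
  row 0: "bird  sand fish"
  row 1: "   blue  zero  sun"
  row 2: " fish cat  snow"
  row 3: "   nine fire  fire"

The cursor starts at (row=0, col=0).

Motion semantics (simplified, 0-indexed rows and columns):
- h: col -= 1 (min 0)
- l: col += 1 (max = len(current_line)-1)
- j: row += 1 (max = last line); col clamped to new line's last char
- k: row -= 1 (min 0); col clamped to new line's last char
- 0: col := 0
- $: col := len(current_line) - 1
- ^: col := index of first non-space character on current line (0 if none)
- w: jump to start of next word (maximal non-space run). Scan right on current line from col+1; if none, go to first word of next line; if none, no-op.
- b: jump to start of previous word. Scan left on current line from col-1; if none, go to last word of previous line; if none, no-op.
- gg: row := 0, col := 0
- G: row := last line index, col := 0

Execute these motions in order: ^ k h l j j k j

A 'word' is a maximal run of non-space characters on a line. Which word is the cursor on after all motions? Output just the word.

After 1 (^): row=0 col=0 char='b'
After 2 (k): row=0 col=0 char='b'
After 3 (h): row=0 col=0 char='b'
After 4 (l): row=0 col=1 char='i'
After 5 (j): row=1 col=1 char='_'
After 6 (j): row=2 col=1 char='f'
After 7 (k): row=1 col=1 char='_'
After 8 (j): row=2 col=1 char='f'

Answer: fish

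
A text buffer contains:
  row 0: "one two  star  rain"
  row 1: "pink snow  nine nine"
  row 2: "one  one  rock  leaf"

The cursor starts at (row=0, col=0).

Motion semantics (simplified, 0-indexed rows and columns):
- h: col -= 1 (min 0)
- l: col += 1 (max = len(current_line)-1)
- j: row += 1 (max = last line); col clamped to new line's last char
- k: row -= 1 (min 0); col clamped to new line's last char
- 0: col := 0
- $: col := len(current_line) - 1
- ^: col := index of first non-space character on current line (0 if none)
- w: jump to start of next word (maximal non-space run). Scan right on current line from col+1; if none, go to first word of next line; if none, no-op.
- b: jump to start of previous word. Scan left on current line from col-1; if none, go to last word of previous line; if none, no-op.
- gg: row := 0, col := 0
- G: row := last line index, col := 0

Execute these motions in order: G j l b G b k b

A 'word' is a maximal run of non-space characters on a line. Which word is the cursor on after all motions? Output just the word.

After 1 (G): row=2 col=0 char='o'
After 2 (j): row=2 col=0 char='o'
After 3 (l): row=2 col=1 char='n'
After 4 (b): row=2 col=0 char='o'
After 5 (G): row=2 col=0 char='o'
After 6 (b): row=1 col=16 char='n'
After 7 (k): row=0 col=16 char='a'
After 8 (b): row=0 col=15 char='r'

Answer: rain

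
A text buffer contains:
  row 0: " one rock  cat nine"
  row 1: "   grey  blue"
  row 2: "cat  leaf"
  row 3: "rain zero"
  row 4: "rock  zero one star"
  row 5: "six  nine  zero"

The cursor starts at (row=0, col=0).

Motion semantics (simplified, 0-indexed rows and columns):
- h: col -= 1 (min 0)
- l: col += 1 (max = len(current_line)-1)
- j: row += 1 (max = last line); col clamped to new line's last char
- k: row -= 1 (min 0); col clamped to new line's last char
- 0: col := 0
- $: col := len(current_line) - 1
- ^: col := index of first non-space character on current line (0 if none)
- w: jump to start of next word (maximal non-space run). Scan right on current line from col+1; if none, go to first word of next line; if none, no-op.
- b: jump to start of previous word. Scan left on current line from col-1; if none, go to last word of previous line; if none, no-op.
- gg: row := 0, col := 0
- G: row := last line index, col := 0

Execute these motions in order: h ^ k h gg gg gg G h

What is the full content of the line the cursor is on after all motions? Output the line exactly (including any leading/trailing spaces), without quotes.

Answer: six  nine  zero

Derivation:
After 1 (h): row=0 col=0 char='_'
After 2 (^): row=0 col=1 char='o'
After 3 (k): row=0 col=1 char='o'
After 4 (h): row=0 col=0 char='_'
After 5 (gg): row=0 col=0 char='_'
After 6 (gg): row=0 col=0 char='_'
After 7 (gg): row=0 col=0 char='_'
After 8 (G): row=5 col=0 char='s'
After 9 (h): row=5 col=0 char='s'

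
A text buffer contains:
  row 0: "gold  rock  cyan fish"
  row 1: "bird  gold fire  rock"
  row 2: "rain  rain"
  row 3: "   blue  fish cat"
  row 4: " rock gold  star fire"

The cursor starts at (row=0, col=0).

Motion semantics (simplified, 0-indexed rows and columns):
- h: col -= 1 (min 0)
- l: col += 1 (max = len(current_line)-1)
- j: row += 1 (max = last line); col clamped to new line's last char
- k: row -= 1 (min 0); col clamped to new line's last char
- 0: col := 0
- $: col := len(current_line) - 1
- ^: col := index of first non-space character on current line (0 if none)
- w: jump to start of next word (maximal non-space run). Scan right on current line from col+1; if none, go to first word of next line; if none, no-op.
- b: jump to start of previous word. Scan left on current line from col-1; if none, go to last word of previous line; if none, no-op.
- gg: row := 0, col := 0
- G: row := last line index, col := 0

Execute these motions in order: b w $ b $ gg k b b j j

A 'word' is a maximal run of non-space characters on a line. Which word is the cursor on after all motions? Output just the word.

After 1 (b): row=0 col=0 char='g'
After 2 (w): row=0 col=6 char='r'
After 3 ($): row=0 col=20 char='h'
After 4 (b): row=0 col=17 char='f'
After 5 ($): row=0 col=20 char='h'
After 6 (gg): row=0 col=0 char='g'
After 7 (k): row=0 col=0 char='g'
After 8 (b): row=0 col=0 char='g'
After 9 (b): row=0 col=0 char='g'
After 10 (j): row=1 col=0 char='b'
After 11 (j): row=2 col=0 char='r'

Answer: rain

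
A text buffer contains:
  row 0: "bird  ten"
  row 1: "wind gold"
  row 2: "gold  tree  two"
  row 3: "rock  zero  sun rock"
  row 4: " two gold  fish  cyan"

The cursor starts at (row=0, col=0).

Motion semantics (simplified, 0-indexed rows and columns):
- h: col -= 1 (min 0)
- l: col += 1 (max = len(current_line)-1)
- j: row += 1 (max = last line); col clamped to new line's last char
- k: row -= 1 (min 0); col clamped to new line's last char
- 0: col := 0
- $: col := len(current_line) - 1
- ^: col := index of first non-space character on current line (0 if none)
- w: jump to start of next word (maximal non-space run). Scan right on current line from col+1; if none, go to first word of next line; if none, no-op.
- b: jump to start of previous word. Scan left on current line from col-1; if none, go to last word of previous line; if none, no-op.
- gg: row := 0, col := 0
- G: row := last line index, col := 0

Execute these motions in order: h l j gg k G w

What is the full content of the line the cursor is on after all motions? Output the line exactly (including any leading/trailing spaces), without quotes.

After 1 (h): row=0 col=0 char='b'
After 2 (l): row=0 col=1 char='i'
After 3 (j): row=1 col=1 char='i'
After 4 (gg): row=0 col=0 char='b'
After 5 (k): row=0 col=0 char='b'
After 6 (G): row=4 col=0 char='_'
After 7 (w): row=4 col=1 char='t'

Answer:  two gold  fish  cyan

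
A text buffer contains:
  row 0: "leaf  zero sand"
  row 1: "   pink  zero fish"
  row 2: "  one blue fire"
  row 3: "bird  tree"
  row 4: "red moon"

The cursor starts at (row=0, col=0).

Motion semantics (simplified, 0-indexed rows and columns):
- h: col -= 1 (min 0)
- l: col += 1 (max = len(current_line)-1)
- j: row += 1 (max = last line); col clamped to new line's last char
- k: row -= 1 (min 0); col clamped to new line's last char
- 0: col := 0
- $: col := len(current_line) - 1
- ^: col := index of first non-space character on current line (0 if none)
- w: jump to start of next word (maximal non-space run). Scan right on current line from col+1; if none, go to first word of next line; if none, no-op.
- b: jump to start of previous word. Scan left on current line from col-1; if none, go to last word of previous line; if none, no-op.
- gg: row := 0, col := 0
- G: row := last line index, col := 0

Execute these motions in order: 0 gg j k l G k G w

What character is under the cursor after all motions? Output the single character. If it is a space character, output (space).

After 1 (0): row=0 col=0 char='l'
After 2 (gg): row=0 col=0 char='l'
After 3 (j): row=1 col=0 char='_'
After 4 (k): row=0 col=0 char='l'
After 5 (l): row=0 col=1 char='e'
After 6 (G): row=4 col=0 char='r'
After 7 (k): row=3 col=0 char='b'
After 8 (G): row=4 col=0 char='r'
After 9 (w): row=4 col=4 char='m'

Answer: m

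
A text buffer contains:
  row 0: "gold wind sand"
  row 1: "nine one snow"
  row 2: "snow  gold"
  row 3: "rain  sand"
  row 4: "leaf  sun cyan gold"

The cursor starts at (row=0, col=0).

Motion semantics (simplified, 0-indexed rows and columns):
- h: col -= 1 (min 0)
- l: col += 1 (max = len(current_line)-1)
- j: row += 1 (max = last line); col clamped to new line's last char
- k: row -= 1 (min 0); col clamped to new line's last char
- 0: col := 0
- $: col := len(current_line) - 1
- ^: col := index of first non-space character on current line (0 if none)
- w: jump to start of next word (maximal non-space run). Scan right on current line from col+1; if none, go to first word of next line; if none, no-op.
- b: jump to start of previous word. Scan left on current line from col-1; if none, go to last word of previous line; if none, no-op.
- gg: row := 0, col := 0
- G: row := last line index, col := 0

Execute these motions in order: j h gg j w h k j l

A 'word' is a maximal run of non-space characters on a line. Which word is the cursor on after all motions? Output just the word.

After 1 (j): row=1 col=0 char='n'
After 2 (h): row=1 col=0 char='n'
After 3 (gg): row=0 col=0 char='g'
After 4 (j): row=1 col=0 char='n'
After 5 (w): row=1 col=5 char='o'
After 6 (h): row=1 col=4 char='_'
After 7 (k): row=0 col=4 char='_'
After 8 (j): row=1 col=4 char='_'
After 9 (l): row=1 col=5 char='o'

Answer: one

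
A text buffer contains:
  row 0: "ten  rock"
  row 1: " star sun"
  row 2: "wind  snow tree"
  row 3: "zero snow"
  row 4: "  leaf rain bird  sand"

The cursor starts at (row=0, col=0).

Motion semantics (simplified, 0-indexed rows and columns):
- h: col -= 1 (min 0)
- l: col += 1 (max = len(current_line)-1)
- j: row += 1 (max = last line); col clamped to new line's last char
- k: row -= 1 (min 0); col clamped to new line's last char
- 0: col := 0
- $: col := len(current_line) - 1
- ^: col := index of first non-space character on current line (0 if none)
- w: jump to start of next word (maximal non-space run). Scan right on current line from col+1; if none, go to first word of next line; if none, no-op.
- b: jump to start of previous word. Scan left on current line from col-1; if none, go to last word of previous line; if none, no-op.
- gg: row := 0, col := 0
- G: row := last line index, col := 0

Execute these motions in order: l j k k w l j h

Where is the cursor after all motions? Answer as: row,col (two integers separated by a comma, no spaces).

After 1 (l): row=0 col=1 char='e'
After 2 (j): row=1 col=1 char='s'
After 3 (k): row=0 col=1 char='e'
After 4 (k): row=0 col=1 char='e'
After 5 (w): row=0 col=5 char='r'
After 6 (l): row=0 col=6 char='o'
After 7 (j): row=1 col=6 char='s'
After 8 (h): row=1 col=5 char='_'

Answer: 1,5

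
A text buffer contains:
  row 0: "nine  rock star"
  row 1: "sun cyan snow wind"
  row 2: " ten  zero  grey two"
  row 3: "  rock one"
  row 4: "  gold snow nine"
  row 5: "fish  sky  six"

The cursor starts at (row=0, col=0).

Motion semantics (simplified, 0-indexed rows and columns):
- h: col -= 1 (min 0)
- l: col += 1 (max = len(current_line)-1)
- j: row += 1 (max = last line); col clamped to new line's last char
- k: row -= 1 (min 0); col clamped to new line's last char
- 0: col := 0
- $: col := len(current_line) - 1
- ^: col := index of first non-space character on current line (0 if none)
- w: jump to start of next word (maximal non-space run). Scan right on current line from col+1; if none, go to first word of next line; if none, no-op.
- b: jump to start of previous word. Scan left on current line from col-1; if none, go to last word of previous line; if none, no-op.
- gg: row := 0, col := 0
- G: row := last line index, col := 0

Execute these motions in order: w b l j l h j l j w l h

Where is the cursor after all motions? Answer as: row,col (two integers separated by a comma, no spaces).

After 1 (w): row=0 col=6 char='r'
After 2 (b): row=0 col=0 char='n'
After 3 (l): row=0 col=1 char='i'
After 4 (j): row=1 col=1 char='u'
After 5 (l): row=1 col=2 char='n'
After 6 (h): row=1 col=1 char='u'
After 7 (j): row=2 col=1 char='t'
After 8 (l): row=2 col=2 char='e'
After 9 (j): row=3 col=2 char='r'
After 10 (w): row=3 col=7 char='o'
After 11 (l): row=3 col=8 char='n'
After 12 (h): row=3 col=7 char='o'

Answer: 3,7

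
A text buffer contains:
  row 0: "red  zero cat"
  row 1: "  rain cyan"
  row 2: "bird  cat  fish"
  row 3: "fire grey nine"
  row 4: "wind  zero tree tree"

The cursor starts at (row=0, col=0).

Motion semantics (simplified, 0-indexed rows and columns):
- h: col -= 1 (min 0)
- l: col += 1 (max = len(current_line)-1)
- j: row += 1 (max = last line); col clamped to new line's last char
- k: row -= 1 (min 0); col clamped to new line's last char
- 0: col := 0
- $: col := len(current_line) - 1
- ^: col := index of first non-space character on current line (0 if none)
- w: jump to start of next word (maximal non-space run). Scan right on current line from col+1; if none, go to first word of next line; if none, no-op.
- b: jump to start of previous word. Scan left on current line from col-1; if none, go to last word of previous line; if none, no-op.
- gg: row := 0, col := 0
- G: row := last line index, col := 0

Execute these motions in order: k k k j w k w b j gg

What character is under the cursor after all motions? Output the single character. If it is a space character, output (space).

After 1 (k): row=0 col=0 char='r'
After 2 (k): row=0 col=0 char='r'
After 3 (k): row=0 col=0 char='r'
After 4 (j): row=1 col=0 char='_'
After 5 (w): row=1 col=2 char='r'
After 6 (k): row=0 col=2 char='d'
After 7 (w): row=0 col=5 char='z'
After 8 (b): row=0 col=0 char='r'
After 9 (j): row=1 col=0 char='_'
After 10 (gg): row=0 col=0 char='r'

Answer: r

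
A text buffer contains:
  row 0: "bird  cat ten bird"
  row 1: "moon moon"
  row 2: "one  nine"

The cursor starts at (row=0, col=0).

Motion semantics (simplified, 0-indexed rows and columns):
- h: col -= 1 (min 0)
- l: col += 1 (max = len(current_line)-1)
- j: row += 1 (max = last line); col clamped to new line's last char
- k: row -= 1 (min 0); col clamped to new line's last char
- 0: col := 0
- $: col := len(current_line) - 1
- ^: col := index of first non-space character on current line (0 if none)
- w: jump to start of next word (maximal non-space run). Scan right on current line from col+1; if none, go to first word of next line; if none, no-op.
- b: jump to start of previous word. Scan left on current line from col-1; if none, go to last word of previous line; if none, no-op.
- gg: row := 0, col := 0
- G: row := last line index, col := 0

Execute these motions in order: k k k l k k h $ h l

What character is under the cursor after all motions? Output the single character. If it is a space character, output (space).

After 1 (k): row=0 col=0 char='b'
After 2 (k): row=0 col=0 char='b'
After 3 (k): row=0 col=0 char='b'
After 4 (l): row=0 col=1 char='i'
After 5 (k): row=0 col=1 char='i'
After 6 (k): row=0 col=1 char='i'
After 7 (h): row=0 col=0 char='b'
After 8 ($): row=0 col=17 char='d'
After 9 (h): row=0 col=16 char='r'
After 10 (l): row=0 col=17 char='d'

Answer: d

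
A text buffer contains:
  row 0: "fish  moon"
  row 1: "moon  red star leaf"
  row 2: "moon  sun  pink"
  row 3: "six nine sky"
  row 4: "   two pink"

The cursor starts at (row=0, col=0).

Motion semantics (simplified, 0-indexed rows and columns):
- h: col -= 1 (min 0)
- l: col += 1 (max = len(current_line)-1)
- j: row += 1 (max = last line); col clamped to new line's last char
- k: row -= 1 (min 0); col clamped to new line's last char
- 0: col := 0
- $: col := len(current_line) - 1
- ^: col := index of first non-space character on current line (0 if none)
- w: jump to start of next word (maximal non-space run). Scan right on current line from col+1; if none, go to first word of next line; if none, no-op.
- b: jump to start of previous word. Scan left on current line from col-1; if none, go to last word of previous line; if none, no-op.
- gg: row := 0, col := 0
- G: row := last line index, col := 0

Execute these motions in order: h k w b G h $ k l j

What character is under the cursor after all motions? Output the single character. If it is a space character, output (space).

Answer: k

Derivation:
After 1 (h): row=0 col=0 char='f'
After 2 (k): row=0 col=0 char='f'
After 3 (w): row=0 col=6 char='m'
After 4 (b): row=0 col=0 char='f'
After 5 (G): row=4 col=0 char='_'
After 6 (h): row=4 col=0 char='_'
After 7 ($): row=4 col=10 char='k'
After 8 (k): row=3 col=10 char='k'
After 9 (l): row=3 col=11 char='y'
After 10 (j): row=4 col=10 char='k'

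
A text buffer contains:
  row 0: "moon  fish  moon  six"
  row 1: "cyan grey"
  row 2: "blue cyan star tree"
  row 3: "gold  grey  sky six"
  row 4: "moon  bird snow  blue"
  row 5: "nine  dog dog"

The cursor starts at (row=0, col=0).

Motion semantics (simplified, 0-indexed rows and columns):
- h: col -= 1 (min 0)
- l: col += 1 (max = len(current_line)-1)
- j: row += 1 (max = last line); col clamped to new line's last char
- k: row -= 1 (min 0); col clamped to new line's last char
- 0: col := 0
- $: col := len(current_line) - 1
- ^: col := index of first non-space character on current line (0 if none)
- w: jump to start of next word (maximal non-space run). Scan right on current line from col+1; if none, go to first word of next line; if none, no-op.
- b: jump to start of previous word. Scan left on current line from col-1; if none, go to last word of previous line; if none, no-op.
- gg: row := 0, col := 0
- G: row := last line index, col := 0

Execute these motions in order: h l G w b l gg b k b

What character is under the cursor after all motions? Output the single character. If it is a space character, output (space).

After 1 (h): row=0 col=0 char='m'
After 2 (l): row=0 col=1 char='o'
After 3 (G): row=5 col=0 char='n'
After 4 (w): row=5 col=6 char='d'
After 5 (b): row=5 col=0 char='n'
After 6 (l): row=5 col=1 char='i'
After 7 (gg): row=0 col=0 char='m'
After 8 (b): row=0 col=0 char='m'
After 9 (k): row=0 col=0 char='m'
After 10 (b): row=0 col=0 char='m'

Answer: m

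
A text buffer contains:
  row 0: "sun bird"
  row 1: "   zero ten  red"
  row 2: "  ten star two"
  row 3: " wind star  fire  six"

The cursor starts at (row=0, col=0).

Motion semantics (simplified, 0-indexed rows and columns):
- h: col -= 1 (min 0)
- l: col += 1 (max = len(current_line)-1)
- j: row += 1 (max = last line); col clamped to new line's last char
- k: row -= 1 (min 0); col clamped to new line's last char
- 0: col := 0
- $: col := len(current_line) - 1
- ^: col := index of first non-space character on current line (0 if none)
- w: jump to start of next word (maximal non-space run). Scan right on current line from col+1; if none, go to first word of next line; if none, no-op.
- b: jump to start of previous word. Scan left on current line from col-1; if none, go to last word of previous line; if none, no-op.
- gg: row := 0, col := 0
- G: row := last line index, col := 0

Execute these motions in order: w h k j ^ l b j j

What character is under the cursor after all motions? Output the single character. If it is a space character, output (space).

Answer: n

Derivation:
After 1 (w): row=0 col=4 char='b'
After 2 (h): row=0 col=3 char='_'
After 3 (k): row=0 col=3 char='_'
After 4 (j): row=1 col=3 char='z'
After 5 (^): row=1 col=3 char='z'
After 6 (l): row=1 col=4 char='e'
After 7 (b): row=1 col=3 char='z'
After 8 (j): row=2 col=3 char='e'
After 9 (j): row=3 col=3 char='n'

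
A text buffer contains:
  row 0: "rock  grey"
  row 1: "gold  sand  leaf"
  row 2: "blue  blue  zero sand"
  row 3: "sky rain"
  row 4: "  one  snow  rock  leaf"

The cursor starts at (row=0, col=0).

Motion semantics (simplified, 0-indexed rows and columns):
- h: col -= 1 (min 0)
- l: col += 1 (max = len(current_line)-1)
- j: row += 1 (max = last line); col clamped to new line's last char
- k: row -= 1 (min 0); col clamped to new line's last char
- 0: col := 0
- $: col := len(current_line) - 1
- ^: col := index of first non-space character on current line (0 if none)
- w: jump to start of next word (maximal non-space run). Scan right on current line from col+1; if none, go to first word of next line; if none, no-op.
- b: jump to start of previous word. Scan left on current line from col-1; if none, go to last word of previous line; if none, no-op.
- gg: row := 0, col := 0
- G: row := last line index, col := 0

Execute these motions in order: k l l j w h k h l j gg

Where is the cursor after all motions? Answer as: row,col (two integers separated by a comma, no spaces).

After 1 (k): row=0 col=0 char='r'
After 2 (l): row=0 col=1 char='o'
After 3 (l): row=0 col=2 char='c'
After 4 (j): row=1 col=2 char='l'
After 5 (w): row=1 col=6 char='s'
After 6 (h): row=1 col=5 char='_'
After 7 (k): row=0 col=5 char='_'
After 8 (h): row=0 col=4 char='_'
After 9 (l): row=0 col=5 char='_'
After 10 (j): row=1 col=5 char='_'
After 11 (gg): row=0 col=0 char='r'

Answer: 0,0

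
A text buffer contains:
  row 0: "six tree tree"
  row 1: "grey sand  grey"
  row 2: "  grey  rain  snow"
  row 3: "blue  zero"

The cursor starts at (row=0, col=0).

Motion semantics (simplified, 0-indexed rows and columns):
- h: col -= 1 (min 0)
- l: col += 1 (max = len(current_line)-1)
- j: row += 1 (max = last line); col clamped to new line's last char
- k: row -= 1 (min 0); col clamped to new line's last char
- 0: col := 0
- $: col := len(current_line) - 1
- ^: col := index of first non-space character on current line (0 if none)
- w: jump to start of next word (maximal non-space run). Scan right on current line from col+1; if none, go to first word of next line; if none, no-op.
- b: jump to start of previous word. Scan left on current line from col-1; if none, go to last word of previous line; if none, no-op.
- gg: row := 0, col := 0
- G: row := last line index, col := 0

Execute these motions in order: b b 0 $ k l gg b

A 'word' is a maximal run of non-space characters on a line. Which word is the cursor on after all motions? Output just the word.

Answer: six

Derivation:
After 1 (b): row=0 col=0 char='s'
After 2 (b): row=0 col=0 char='s'
After 3 (0): row=0 col=0 char='s'
After 4 ($): row=0 col=12 char='e'
After 5 (k): row=0 col=12 char='e'
After 6 (l): row=0 col=12 char='e'
After 7 (gg): row=0 col=0 char='s'
After 8 (b): row=0 col=0 char='s'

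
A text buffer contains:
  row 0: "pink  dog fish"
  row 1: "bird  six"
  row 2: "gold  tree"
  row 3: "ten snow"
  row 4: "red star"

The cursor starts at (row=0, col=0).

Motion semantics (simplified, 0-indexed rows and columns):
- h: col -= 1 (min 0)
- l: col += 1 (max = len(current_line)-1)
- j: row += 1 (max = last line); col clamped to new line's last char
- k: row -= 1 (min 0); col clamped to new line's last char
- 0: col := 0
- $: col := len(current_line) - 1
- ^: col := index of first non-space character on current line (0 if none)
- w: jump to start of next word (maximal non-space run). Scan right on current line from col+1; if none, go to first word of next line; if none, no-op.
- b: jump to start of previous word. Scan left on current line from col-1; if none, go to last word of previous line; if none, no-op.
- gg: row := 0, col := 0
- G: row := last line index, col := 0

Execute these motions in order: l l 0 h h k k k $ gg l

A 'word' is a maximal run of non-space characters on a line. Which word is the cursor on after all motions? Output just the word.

Answer: pink

Derivation:
After 1 (l): row=0 col=1 char='i'
After 2 (l): row=0 col=2 char='n'
After 3 (0): row=0 col=0 char='p'
After 4 (h): row=0 col=0 char='p'
After 5 (h): row=0 col=0 char='p'
After 6 (k): row=0 col=0 char='p'
After 7 (k): row=0 col=0 char='p'
After 8 (k): row=0 col=0 char='p'
After 9 ($): row=0 col=13 char='h'
After 10 (gg): row=0 col=0 char='p'
After 11 (l): row=0 col=1 char='i'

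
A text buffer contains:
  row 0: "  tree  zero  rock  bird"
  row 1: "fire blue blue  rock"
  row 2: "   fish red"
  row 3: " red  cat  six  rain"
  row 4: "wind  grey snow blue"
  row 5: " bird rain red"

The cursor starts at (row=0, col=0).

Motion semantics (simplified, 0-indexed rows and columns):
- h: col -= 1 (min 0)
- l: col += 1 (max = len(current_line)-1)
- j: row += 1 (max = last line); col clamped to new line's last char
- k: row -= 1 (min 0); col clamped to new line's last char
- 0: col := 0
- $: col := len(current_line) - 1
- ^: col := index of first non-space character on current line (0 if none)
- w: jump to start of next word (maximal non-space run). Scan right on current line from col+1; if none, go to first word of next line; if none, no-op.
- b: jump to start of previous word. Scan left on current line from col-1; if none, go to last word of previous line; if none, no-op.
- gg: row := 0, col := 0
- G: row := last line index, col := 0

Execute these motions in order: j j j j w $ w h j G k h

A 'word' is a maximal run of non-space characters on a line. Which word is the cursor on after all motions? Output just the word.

After 1 (j): row=1 col=0 char='f'
After 2 (j): row=2 col=0 char='_'
After 3 (j): row=3 col=0 char='_'
After 4 (j): row=4 col=0 char='w'
After 5 (w): row=4 col=6 char='g'
After 6 ($): row=4 col=19 char='e'
After 7 (w): row=5 col=1 char='b'
After 8 (h): row=5 col=0 char='_'
After 9 (j): row=5 col=0 char='_'
After 10 (G): row=5 col=0 char='_'
After 11 (k): row=4 col=0 char='w'
After 12 (h): row=4 col=0 char='w'

Answer: wind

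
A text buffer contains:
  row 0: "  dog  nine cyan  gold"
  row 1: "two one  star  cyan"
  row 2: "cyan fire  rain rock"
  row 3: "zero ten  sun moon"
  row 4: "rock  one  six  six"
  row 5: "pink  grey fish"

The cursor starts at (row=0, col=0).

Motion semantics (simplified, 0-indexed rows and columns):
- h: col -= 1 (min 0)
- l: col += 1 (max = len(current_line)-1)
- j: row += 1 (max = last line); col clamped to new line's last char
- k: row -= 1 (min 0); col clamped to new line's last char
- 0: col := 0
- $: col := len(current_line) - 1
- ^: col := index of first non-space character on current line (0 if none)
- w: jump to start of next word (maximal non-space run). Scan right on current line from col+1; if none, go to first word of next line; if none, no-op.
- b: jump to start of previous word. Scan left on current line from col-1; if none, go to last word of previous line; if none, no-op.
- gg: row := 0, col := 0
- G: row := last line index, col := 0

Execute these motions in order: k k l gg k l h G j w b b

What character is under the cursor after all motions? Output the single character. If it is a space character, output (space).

After 1 (k): row=0 col=0 char='_'
After 2 (k): row=0 col=0 char='_'
After 3 (l): row=0 col=1 char='_'
After 4 (gg): row=0 col=0 char='_'
After 5 (k): row=0 col=0 char='_'
After 6 (l): row=0 col=1 char='_'
After 7 (h): row=0 col=0 char='_'
After 8 (G): row=5 col=0 char='p'
After 9 (j): row=5 col=0 char='p'
After 10 (w): row=5 col=6 char='g'
After 11 (b): row=5 col=0 char='p'
After 12 (b): row=4 col=16 char='s'

Answer: s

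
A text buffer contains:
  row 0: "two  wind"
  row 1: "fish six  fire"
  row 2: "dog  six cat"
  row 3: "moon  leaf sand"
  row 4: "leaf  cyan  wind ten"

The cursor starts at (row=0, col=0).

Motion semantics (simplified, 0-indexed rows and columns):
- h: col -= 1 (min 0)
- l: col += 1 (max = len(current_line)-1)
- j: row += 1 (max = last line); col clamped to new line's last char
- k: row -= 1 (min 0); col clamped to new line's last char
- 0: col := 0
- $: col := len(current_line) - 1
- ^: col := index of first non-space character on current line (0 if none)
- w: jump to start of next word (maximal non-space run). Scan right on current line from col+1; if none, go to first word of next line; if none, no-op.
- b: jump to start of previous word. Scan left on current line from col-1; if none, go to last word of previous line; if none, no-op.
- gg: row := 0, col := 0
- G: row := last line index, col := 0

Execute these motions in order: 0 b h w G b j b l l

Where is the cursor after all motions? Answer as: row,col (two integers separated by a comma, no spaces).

After 1 (0): row=0 col=0 char='t'
After 2 (b): row=0 col=0 char='t'
After 3 (h): row=0 col=0 char='t'
After 4 (w): row=0 col=5 char='w'
After 5 (G): row=4 col=0 char='l'
After 6 (b): row=3 col=11 char='s'
After 7 (j): row=4 col=11 char='_'
After 8 (b): row=4 col=6 char='c'
After 9 (l): row=4 col=7 char='y'
After 10 (l): row=4 col=8 char='a'

Answer: 4,8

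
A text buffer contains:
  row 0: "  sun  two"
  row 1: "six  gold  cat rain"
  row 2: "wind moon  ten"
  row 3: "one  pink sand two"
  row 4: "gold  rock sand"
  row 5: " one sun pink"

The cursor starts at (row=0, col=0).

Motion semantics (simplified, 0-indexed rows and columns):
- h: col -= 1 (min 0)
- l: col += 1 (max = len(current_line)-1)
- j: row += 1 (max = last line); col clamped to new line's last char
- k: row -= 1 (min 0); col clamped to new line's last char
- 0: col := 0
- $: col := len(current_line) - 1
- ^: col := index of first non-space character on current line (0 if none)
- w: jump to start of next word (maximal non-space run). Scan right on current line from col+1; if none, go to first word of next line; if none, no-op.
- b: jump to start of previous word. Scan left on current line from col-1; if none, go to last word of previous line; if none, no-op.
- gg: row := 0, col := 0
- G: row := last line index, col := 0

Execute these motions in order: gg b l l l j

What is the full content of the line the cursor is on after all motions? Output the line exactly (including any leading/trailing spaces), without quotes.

Answer: six  gold  cat rain

Derivation:
After 1 (gg): row=0 col=0 char='_'
After 2 (b): row=0 col=0 char='_'
After 3 (l): row=0 col=1 char='_'
After 4 (l): row=0 col=2 char='s'
After 5 (l): row=0 col=3 char='u'
After 6 (j): row=1 col=3 char='_'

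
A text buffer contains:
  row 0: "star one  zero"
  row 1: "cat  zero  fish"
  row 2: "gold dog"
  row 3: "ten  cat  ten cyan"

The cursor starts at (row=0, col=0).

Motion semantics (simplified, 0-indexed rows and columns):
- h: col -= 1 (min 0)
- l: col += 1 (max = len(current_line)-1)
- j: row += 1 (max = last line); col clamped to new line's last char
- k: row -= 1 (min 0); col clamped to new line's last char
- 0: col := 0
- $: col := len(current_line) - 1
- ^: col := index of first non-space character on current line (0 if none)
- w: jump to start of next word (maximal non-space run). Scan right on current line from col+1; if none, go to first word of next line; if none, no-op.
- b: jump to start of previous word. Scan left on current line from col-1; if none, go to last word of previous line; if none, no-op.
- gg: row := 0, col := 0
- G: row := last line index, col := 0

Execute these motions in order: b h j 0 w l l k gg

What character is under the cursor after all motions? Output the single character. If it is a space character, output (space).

After 1 (b): row=0 col=0 char='s'
After 2 (h): row=0 col=0 char='s'
After 3 (j): row=1 col=0 char='c'
After 4 (0): row=1 col=0 char='c'
After 5 (w): row=1 col=5 char='z'
After 6 (l): row=1 col=6 char='e'
After 7 (l): row=1 col=7 char='r'
After 8 (k): row=0 col=7 char='e'
After 9 (gg): row=0 col=0 char='s'

Answer: s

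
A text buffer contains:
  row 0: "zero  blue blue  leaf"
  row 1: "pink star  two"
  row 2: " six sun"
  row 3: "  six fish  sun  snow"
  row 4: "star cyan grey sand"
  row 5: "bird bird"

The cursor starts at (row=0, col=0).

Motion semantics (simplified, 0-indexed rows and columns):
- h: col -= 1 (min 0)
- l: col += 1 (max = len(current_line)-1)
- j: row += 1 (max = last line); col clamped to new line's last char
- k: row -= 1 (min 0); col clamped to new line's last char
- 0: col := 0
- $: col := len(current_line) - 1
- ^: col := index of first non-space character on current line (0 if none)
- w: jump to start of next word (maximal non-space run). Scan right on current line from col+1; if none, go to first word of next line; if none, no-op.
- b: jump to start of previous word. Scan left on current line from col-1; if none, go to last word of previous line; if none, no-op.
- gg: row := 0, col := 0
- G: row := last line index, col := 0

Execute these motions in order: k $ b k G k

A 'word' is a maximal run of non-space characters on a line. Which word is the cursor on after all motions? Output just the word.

Answer: star

Derivation:
After 1 (k): row=0 col=0 char='z'
After 2 ($): row=0 col=20 char='f'
After 3 (b): row=0 col=17 char='l'
After 4 (k): row=0 col=17 char='l'
After 5 (G): row=5 col=0 char='b'
After 6 (k): row=4 col=0 char='s'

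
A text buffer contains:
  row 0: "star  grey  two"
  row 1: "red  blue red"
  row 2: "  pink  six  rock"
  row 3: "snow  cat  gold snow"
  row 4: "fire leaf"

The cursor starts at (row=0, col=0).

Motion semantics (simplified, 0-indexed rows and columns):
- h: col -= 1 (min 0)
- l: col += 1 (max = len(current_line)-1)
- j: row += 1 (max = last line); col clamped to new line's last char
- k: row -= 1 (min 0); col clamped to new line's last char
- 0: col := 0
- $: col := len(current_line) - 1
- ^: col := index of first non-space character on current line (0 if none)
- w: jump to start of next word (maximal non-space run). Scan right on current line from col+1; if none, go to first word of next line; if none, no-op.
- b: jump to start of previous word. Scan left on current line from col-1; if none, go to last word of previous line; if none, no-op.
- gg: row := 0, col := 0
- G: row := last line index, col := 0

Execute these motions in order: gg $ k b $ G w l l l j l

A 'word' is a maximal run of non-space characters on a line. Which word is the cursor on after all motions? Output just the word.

Answer: leaf

Derivation:
After 1 (gg): row=0 col=0 char='s'
After 2 ($): row=0 col=14 char='o'
After 3 (k): row=0 col=14 char='o'
After 4 (b): row=0 col=12 char='t'
After 5 ($): row=0 col=14 char='o'
After 6 (G): row=4 col=0 char='f'
After 7 (w): row=4 col=5 char='l'
After 8 (l): row=4 col=6 char='e'
After 9 (l): row=4 col=7 char='a'
After 10 (l): row=4 col=8 char='f'
After 11 (j): row=4 col=8 char='f'
After 12 (l): row=4 col=8 char='f'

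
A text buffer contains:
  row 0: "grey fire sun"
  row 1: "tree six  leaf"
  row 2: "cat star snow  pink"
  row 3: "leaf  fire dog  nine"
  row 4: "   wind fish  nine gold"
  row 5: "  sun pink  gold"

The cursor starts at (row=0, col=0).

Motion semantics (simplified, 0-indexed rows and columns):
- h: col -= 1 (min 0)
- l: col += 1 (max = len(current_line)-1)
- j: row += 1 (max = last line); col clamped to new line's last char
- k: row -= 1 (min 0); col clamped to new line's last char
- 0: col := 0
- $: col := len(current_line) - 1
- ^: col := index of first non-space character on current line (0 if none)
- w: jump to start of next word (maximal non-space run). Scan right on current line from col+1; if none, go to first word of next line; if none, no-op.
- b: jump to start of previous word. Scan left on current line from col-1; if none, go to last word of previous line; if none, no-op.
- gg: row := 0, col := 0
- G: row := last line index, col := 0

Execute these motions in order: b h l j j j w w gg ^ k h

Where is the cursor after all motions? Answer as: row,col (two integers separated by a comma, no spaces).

After 1 (b): row=0 col=0 char='g'
After 2 (h): row=0 col=0 char='g'
After 3 (l): row=0 col=1 char='r'
After 4 (j): row=1 col=1 char='r'
After 5 (j): row=2 col=1 char='a'
After 6 (j): row=3 col=1 char='e'
After 7 (w): row=3 col=6 char='f'
After 8 (w): row=3 col=11 char='d'
After 9 (gg): row=0 col=0 char='g'
After 10 (^): row=0 col=0 char='g'
After 11 (k): row=0 col=0 char='g'
After 12 (h): row=0 col=0 char='g'

Answer: 0,0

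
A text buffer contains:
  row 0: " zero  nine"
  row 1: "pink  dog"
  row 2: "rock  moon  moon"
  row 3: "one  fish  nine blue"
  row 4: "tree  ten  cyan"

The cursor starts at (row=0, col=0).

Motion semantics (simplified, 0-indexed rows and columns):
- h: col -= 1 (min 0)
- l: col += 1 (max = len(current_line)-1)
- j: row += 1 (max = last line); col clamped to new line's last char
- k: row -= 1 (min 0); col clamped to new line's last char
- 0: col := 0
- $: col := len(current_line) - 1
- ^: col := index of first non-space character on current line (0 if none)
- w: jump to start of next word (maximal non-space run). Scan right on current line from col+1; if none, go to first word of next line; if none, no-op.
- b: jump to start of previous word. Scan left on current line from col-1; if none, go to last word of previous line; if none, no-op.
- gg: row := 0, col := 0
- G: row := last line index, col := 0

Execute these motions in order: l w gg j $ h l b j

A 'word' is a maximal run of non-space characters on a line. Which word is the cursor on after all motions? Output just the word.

After 1 (l): row=0 col=1 char='z'
After 2 (w): row=0 col=7 char='n'
After 3 (gg): row=0 col=0 char='_'
After 4 (j): row=1 col=0 char='p'
After 5 ($): row=1 col=8 char='g'
After 6 (h): row=1 col=7 char='o'
After 7 (l): row=1 col=8 char='g'
After 8 (b): row=1 col=6 char='d'
After 9 (j): row=2 col=6 char='m'

Answer: moon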